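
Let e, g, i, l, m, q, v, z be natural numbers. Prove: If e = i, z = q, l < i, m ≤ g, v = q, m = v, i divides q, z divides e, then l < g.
Because z = q and z divides e, q divides e. e = i, so q divides i. i divides q, so q = i. Since m = v and v = q, m = q. m ≤ g, so q ≤ g. From q = i, i ≤ g. Since l < i, l < g.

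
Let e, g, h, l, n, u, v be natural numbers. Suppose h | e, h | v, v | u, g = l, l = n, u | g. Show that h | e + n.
h | v and v | u, thus h | u. Because g = l and l = n, g = n. Since u | g, u | n. h | u, so h | n. h | e, so h | e + n.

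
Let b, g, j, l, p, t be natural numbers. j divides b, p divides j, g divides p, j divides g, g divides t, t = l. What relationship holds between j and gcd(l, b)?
j divides gcd(l, b)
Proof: From g divides p and p divides j, g divides j. From j divides g, g = j. Because t = l and g divides t, g divides l. Since g = j, j divides l. j divides b, so j divides gcd(l, b).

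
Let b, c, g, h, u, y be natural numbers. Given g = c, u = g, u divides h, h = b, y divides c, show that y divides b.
Because u = g and g = c, u = c. Because h = b and u divides h, u divides b. u = c, so c divides b. From y divides c, y divides b.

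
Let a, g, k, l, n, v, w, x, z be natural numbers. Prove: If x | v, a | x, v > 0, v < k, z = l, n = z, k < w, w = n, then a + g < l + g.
a | x and x | v, hence a | v. From v > 0, a ≤ v. n = z and z = l, hence n = l. v < k and k < w, thus v < w. Since w = n, v < n. From n = l, v < l. Since a ≤ v, a < l. Then a + g < l + g.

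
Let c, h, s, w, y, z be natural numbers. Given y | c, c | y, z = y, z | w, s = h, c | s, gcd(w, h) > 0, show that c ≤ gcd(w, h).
y | c and c | y, therefore y = c. z = y and z | w, hence y | w. Since y = c, c | w. s = h and c | s, thus c | h. c | w, so c | gcd(w, h). gcd(w, h) > 0, so c ≤ gcd(w, h).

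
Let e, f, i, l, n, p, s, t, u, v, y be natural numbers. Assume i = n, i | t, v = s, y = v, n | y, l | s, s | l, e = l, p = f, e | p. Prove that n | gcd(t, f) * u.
i = n and i | t, therefore n | t. Because y = v and n | y, n | v. Since v = s, n | s. Because l | s and s | l, l = s. p = f and e | p, therefore e | f. From e = l, l | f. Since l = s, s | f. Since n | s, n | f. Since n | t, n | gcd(t, f). Then n | gcd(t, f) * u.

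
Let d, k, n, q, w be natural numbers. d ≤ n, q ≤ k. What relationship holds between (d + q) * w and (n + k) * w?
(d + q) * w ≤ (n + k) * w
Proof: From d ≤ n and q ≤ k, d + q ≤ n + k. Then (d + q) * w ≤ (n + k) * w.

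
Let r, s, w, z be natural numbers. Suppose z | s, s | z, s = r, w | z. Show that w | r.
Because z | s and s | z, z = s. Since s = r, z = r. w | z, so w | r.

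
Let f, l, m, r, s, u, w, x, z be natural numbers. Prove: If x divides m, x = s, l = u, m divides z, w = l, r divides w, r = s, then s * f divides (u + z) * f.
Because w = l and l = u, w = u. Since r divides w, r divides u. r = s, so s divides u. x = s and x divides m, thus s divides m. Because m divides z, s divides z. Since s divides u, s divides u + z. Then s * f divides (u + z) * f.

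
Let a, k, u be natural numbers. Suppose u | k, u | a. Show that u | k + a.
u | k and u | a. By divisibility of sums, u | k + a.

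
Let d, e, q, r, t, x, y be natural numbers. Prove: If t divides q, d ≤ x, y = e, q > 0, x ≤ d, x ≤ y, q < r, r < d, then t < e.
From t divides q and q > 0, t ≤ q. q < r, so t < r. d ≤ x and x ≤ d, thus d = x. r < d, so r < x. y = e and x ≤ y, hence x ≤ e. Since r < x, r < e. t < r, so t < e.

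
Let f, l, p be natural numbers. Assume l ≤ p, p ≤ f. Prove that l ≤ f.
l ≤ p and p ≤ f. By transitivity, l ≤ f.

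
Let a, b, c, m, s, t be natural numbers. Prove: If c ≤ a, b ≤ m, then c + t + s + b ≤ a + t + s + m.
From c ≤ a, c + t ≤ a + t. Then c + t + s ≤ a + t + s. Because b ≤ m, c + t + s + b ≤ a + t + s + m.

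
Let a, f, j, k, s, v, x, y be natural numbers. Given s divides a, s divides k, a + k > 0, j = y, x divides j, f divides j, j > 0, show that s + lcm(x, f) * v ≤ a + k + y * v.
Since s divides a and s divides k, s divides a + k. a + k > 0, so s ≤ a + k. x divides j and f divides j, hence lcm(x, f) divides j. j > 0, so lcm(x, f) ≤ j. Since j = y, lcm(x, f) ≤ y. By multiplying by a non-negative, lcm(x, f) * v ≤ y * v. s ≤ a + k, so s + lcm(x, f) * v ≤ a + k + y * v.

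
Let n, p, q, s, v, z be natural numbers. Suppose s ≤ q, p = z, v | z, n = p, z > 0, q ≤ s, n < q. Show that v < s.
q ≤ s and s ≤ q, thus q = s. From v | z and z > 0, v ≤ z. From n = p and p = z, n = z. n < q, so z < q. Since v ≤ z, v < q. q = s, so v < s.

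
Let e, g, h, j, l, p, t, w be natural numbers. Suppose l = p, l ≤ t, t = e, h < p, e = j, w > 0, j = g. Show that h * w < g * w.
Since e = j and j = g, e = g. t = e and l ≤ t, thus l ≤ e. l = p, so p ≤ e. Since e = g, p ≤ g. h < p, so h < g. Since w > 0, by multiplying by a positive, h * w < g * w.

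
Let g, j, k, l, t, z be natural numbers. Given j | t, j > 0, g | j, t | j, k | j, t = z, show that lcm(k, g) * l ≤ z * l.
j | t and t | j, therefore j = t. Since t = z, j = z. From k | j and g | j, lcm(k, g) | j. Since j > 0, lcm(k, g) ≤ j. Because j = z, lcm(k, g) ≤ z. Then lcm(k, g) * l ≤ z * l.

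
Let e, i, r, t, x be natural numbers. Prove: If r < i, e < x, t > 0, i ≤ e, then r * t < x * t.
Since i ≤ e and e < x, i < x. Since r < i, r < x. Since t > 0, r * t < x * t.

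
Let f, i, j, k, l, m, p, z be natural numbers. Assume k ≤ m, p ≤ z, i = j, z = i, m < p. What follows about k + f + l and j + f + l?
k + f + l < j + f + l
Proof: z = i and p ≤ z, hence p ≤ i. m < p, so m < i. Because i = j, m < j. Since k ≤ m, k < j. Then k + f < j + f. Then k + f + l < j + f + l.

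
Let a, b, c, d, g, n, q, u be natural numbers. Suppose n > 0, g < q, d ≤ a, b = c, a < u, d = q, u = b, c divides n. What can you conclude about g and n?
g < n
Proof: u = b and b = c, thus u = c. From d = q and d ≤ a, q ≤ a. a < u, so q < u. Since u = c, q < c. c divides n and n > 0, therefore c ≤ n. Since q < c, q < n. Since g < q, g < n.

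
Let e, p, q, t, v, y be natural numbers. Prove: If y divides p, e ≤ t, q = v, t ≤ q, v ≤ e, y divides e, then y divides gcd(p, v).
Since q = v and t ≤ q, t ≤ v. e ≤ t, so e ≤ v. v ≤ e, so e = v. Since y divides e, y divides v. Since y divides p, y divides gcd(p, v).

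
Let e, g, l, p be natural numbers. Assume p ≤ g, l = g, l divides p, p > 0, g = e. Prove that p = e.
l = g and l divides p, therefore g divides p. p > 0, so g ≤ p. From p ≤ g, p = g. g = e, so p = e.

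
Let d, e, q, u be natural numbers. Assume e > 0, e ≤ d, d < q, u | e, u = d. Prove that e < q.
u = d and u | e, thus d | e. From e > 0, d ≤ e. Since e ≤ d, d = e. d < q, so e < q.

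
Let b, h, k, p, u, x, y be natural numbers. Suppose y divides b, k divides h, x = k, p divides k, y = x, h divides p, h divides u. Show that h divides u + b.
y = x and x = k, so y = k. From h divides p and p divides k, h divides k. From k divides h, k = h. Since y = k, y = h. Since y divides b, h divides b. Since h divides u, h divides u + b.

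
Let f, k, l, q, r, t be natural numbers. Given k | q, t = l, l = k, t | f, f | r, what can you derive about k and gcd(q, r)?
k | gcd(q, r)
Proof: From t = l and l = k, t = k. Because t | f and f | r, t | r. Since t = k, k | r. Because k | q, k | gcd(q, r).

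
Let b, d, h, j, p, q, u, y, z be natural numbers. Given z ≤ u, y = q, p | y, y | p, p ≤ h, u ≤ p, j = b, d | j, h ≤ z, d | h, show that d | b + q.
From j = b and d | j, d | b. Because h ≤ z and z ≤ u, h ≤ u. u ≤ p, so h ≤ p. Since p ≤ h, h = p. p | y and y | p, hence p = y. Since h = p, h = y. Since y = q, h = q. Since d | h, d | q. Since d | b, d | b + q.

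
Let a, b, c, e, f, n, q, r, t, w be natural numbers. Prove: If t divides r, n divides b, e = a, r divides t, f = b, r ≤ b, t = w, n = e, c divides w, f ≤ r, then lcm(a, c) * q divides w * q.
Because r divides t and t divides r, r = t. Since t = w, r = w. n = e and e = a, so n = a. Since f = b and f ≤ r, b ≤ r. r ≤ b, so b = r. Since n divides b, n divides r. n = a, so a divides r. From r = w, a divides w. From c divides w, lcm(a, c) divides w. Then lcm(a, c) * q divides w * q.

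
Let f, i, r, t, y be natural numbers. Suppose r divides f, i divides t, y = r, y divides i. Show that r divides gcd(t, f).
y = r and y divides i, therefore r divides i. i divides t, so r divides t. Since r divides f, r divides gcd(t, f).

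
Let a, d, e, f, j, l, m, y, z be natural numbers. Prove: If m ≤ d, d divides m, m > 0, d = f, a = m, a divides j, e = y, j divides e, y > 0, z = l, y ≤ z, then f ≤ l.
Since d divides m and m > 0, d ≤ m. m ≤ d, so m = d. d = f, so m = f. From a = m and a divides j, m divides j. m = f, so f divides j. Because e = y and j divides e, j divides y. Since f divides j, f divides y. Since y > 0, f ≤ y. z = l and y ≤ z, thus y ≤ l. Since f ≤ y, f ≤ l.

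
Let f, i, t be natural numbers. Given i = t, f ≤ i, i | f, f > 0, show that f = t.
Because i | f and f > 0, i ≤ f. Since f ≤ i, f = i. i = t, so f = t.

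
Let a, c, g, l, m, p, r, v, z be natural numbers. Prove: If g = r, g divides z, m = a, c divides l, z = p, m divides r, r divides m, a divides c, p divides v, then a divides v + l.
Since r divides m and m divides r, r = m. From m = a, r = a. z = p and g divides z, hence g divides p. Since g = r, r divides p. r = a, so a divides p. From p divides v, a divides v. a divides c and c divides l, hence a divides l. a divides v, so a divides v + l.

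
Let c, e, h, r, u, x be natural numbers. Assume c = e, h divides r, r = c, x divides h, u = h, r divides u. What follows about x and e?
x divides e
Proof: u = h and r divides u, hence r divides h. Since h divides r, h = r. Since r = c, h = c. Since c = e, h = e. Since x divides h, x divides e.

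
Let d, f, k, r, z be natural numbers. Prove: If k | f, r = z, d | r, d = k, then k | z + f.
r = z and d | r, therefore d | z. Since d = k, k | z. From k | f, k | z + f.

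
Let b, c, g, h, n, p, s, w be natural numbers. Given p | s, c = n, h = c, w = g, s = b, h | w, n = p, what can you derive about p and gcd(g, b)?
p | gcd(g, b)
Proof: h = c and c = n, hence h = n. Since h | w, n | w. Since w = g, n | g. n = p, so p | g. s = b and p | s, therefore p | b. Since p | g, p | gcd(g, b).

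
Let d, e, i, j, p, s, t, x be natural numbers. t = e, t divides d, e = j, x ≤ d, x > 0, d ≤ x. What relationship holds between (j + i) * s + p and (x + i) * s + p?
(j + i) * s + p ≤ (x + i) * s + p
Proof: Because d ≤ x and x ≤ d, d = x. Because t = e and e = j, t = j. Since t divides d, j divides d. Since d = x, j divides x. x > 0, so j ≤ x. Then j + i ≤ x + i. By multiplying by a non-negative, (j + i) * s ≤ (x + i) * s. Then (j + i) * s + p ≤ (x + i) * s + p.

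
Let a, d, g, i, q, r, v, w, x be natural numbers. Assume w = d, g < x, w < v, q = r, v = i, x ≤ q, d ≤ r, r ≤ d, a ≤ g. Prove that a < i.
Because r ≤ d and d ≤ r, r = d. Since q = r, q = d. Since g < x and x ≤ q, g < q. q = d, so g < d. a ≤ g, so a < d. w = d and w < v, so d < v. v = i, so d < i. Since a < d, a < i.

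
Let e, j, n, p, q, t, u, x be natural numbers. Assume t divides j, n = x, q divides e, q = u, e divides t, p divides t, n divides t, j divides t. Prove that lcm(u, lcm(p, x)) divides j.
t divides j and j divides t, hence t = j. q = u and q divides e, hence u divides e. e divides t, so u divides t. n = x and n divides t, hence x divides t. Since p divides t, lcm(p, x) divides t. Since u divides t, lcm(u, lcm(p, x)) divides t. Since t = j, lcm(u, lcm(p, x)) divides j.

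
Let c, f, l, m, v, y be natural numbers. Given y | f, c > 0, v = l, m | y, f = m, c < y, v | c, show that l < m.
f = m and y | f, therefore y | m. Since m | y, y = m. Because v = l and v | c, l | c. Since c > 0, l ≤ c. Since c < y, l < y. y = m, so l < m.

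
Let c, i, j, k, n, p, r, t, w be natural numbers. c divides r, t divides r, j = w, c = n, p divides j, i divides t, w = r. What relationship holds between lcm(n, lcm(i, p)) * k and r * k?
lcm(n, lcm(i, p)) * k divides r * k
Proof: From c = n and c divides r, n divides r. i divides t and t divides r, hence i divides r. Since j = w and w = r, j = r. p divides j, so p divides r. Since i divides r, lcm(i, p) divides r. Since n divides r, lcm(n, lcm(i, p)) divides r. Then lcm(n, lcm(i, p)) * k divides r * k.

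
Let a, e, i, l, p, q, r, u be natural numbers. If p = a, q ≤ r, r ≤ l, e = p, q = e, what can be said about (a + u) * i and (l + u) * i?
(a + u) * i ≤ (l + u) * i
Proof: e = p and p = a, so e = a. q ≤ r and r ≤ l, therefore q ≤ l. q = e, so e ≤ l. From e = a, a ≤ l. Then a + u ≤ l + u. By multiplying by a non-negative, (a + u) * i ≤ (l + u) * i.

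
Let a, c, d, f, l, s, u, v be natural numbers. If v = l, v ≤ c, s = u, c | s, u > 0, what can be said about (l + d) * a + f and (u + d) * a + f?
(l + d) * a + f ≤ (u + d) * a + f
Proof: From s = u and c | s, c | u. Since u > 0, c ≤ u. Because v ≤ c, v ≤ u. v = l, so l ≤ u. Then l + d ≤ u + d. Then (l + d) * a ≤ (u + d) * a. Then (l + d) * a + f ≤ (u + d) * a + f.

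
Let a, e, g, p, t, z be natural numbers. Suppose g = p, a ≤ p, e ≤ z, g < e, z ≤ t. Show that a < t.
g = p and g < e, hence p < e. Since e ≤ z, p < z. Since z ≤ t, p < t. Since a ≤ p, a < t.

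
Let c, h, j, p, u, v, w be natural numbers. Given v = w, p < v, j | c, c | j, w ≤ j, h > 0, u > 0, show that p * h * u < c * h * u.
From v = w and p < v, p < w. j | c and c | j, therefore j = c. w ≤ j, so w ≤ c. Since p < w, p < c. h > 0, so p * h < c * h. u > 0, so p * h * u < c * h * u.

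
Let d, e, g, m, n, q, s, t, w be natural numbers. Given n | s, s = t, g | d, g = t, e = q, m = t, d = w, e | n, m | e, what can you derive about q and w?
q | w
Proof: m = t and m | e, therefore t | e. s = t and n | s, therefore n | t. e | n, so e | t. Since t | e, t = e. e = q, so t = q. From g = t and g | d, t | d. d = w, so t | w. t = q, so q | w.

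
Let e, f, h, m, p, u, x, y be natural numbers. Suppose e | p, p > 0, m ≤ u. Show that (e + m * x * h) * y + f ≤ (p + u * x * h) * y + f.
Because e | p and p > 0, e ≤ p. m ≤ u, therefore m * x ≤ u * x. Then m * x * h ≤ u * x * h. e ≤ p, so e + m * x * h ≤ p + u * x * h. Then (e + m * x * h) * y ≤ (p + u * x * h) * y. Then (e + m * x * h) * y + f ≤ (p + u * x * h) * y + f.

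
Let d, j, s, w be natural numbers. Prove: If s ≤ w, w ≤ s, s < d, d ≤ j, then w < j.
From s ≤ w and w ≤ s, s = w. s < d and d ≤ j, so s < j. s = w, so w < j.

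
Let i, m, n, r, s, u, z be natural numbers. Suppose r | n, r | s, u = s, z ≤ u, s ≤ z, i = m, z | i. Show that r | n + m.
Because u = s and z ≤ u, z ≤ s. s ≤ z, so z = s. i = m and z | i, therefore z | m. z = s, so s | m. r | s, so r | m. Because r | n, r | n + m.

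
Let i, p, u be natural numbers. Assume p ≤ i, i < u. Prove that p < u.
p ≤ i and i < u. By transitivity, p < u.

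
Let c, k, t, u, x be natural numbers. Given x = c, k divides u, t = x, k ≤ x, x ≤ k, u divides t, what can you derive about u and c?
u = c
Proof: Because t = x and u divides t, u divides x. Because k ≤ x and x ≤ k, k = x. Since k divides u, x divides u. Since u divides x, u = x. x = c, so u = c.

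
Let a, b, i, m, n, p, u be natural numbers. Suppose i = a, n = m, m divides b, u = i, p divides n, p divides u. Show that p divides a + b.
From u = i and i = a, u = a. Since p divides u, p divides a. Since n = m and p divides n, p divides m. Because m divides b, p divides b. Since p divides a, p divides a + b.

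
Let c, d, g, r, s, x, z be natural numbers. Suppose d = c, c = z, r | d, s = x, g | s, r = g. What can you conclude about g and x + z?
g | x + z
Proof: s = x and g | s, hence g | x. d = c and c = z, hence d = z. r = g and r | d, thus g | d. d = z, so g | z. Since g | x, g | x + z.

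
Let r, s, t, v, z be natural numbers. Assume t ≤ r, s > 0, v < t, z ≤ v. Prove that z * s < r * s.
z ≤ v and v < t, thus z < t. Because t ≤ r, z < r. s > 0, so z * s < r * s.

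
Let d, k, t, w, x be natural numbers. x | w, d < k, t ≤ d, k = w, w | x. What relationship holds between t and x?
t < x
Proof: w | x and x | w, therefore w = x. Since k = w, k = x. From t ≤ d and d < k, t < k. k = x, so t < x.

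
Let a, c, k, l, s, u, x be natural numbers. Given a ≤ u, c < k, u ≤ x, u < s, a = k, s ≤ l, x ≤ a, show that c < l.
u ≤ x and x ≤ a, so u ≤ a. a ≤ u, so u = a. Since a = k, u = k. u < s and s ≤ l, thus u < l. Since u = k, k < l. Since c < k, c < l.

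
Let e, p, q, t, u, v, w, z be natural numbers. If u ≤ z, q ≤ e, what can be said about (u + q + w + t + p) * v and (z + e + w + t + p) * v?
(u + q + w + t + p) * v ≤ (z + e + w + t + p) * v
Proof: From q ≤ e, q + w ≤ e + w. Because u ≤ z, u + q + w ≤ z + e + w. Then u + q + w + t ≤ z + e + w + t. Then u + q + w + t + p ≤ z + e + w + t + p. By multiplying by a non-negative, (u + q + w + t + p) * v ≤ (z + e + w + t + p) * v.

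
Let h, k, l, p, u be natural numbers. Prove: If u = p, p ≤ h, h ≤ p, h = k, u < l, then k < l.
p ≤ h and h ≤ p, so p = h. u = p, so u = h. Because h = k, u = k. Because u < l, k < l.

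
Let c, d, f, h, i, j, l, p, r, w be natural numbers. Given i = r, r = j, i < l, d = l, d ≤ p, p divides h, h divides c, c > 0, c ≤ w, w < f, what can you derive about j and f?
j < f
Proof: i = r and r = j, thus i = j. d = l and d ≤ p, hence l ≤ p. Since i < l, i < p. p divides h and h divides c, therefore p divides c. c > 0, so p ≤ c. Since i < p, i < c. Since i = j, j < c. Since c ≤ w and w < f, c < f. Since j < c, j < f.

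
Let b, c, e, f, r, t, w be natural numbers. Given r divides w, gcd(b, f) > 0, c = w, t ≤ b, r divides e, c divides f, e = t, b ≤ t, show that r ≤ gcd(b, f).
t ≤ b and b ≤ t, thus t = b. e = t, so e = b. r divides e, so r divides b. From c = w and c divides f, w divides f. r divides w, so r divides f. From r divides b, r divides gcd(b, f). Since gcd(b, f) > 0, r ≤ gcd(b, f).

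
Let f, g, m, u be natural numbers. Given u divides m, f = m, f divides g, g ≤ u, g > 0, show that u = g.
From f = m and f divides g, m divides g. Since u divides m, u divides g. Since g > 0, u ≤ g. g ≤ u, so u = g.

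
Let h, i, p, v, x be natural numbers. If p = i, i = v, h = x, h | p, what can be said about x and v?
x | v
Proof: p = i and i = v, thus p = v. h = x and h | p, hence x | p. Since p = v, x | v.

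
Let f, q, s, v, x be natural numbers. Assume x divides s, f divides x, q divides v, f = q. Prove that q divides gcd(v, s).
f divides x and x divides s, therefore f divides s. Because f = q, q divides s. Since q divides v, q divides gcd(v, s).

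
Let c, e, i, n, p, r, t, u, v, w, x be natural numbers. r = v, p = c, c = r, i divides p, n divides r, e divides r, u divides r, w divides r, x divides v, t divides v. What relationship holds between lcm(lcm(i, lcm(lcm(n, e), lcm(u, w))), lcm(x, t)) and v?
lcm(lcm(i, lcm(lcm(n, e), lcm(u, w))), lcm(x, t)) divides v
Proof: p = c and c = r, hence p = r. Since i divides p, i divides r. Since n divides r and e divides r, lcm(n, e) divides r. u divides r and w divides r, hence lcm(u, w) divides r. lcm(n, e) divides r, so lcm(lcm(n, e), lcm(u, w)) divides r. Since i divides r, lcm(i, lcm(lcm(n, e), lcm(u, w))) divides r. From r = v, lcm(i, lcm(lcm(n, e), lcm(u, w))) divides v. x divides v and t divides v, thus lcm(x, t) divides v. lcm(i, lcm(lcm(n, e), lcm(u, w))) divides v, so lcm(lcm(i, lcm(lcm(n, e), lcm(u, w))), lcm(x, t)) divides v.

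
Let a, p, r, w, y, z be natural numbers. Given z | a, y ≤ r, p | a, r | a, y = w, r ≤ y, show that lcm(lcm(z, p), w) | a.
z | a and p | a, therefore lcm(z, p) | a. r ≤ y and y ≤ r, thus r = y. y = w, so r = w. r | a, so w | a. Since lcm(z, p) | a, lcm(lcm(z, p), w) | a.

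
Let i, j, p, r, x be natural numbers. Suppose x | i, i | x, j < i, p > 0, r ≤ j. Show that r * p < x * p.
i | x and x | i, hence i = x. Since r ≤ j and j < i, r < i. Since i = x, r < x. p > 0, so r * p < x * p.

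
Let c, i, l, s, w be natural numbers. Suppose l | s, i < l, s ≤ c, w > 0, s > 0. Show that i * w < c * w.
l | s and s > 0, therefore l ≤ s. Since i < l, i < s. Since s ≤ c, i < c. From w > 0, i * w < c * w.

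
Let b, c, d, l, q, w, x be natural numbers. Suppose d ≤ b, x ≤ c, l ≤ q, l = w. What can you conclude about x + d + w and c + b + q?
x + d + w ≤ c + b + q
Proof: l = w and l ≤ q, hence w ≤ q. Since d ≤ b, d + w ≤ b + q. Since x ≤ c, x + d + w ≤ c + b + q.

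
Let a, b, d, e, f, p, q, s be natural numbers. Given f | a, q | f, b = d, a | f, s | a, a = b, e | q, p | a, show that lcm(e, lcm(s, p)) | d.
From a = b and b = d, a = d. Because f | a and a | f, f = a. q | f, so q | a. e | q, so e | a. Because s | a and p | a, lcm(s, p) | a. Because e | a, lcm(e, lcm(s, p)) | a. Since a = d, lcm(e, lcm(s, p)) | d.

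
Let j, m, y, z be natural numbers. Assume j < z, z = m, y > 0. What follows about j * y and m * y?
j * y < m * y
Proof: z = m and j < z, so j < m. y > 0, so j * y < m * y.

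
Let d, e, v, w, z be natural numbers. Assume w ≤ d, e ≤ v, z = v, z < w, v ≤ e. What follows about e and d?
e < d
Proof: Because v ≤ e and e ≤ v, v = e. From z = v, z = e. Because z < w and w ≤ d, z < d. z = e, so e < d.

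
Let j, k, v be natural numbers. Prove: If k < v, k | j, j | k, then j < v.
k | j and j | k, therefore k = j. Because k < v, j < v.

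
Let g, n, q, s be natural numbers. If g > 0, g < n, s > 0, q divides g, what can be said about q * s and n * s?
q * s < n * s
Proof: q divides g and g > 0, therefore q ≤ g. g < n, so q < n. Because s > 0, by multiplying by a positive, q * s < n * s.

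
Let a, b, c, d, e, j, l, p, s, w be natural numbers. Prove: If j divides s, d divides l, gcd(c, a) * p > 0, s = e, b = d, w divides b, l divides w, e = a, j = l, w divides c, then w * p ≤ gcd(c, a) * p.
b = d and w divides b, so w divides d. From d divides l, w divides l. l divides w, so l = w. s = e and e = a, therefore s = a. From j = l and j divides s, l divides s. s = a, so l divides a. l = w, so w divides a. From w divides c, w divides gcd(c, a). Then w * p divides gcd(c, a) * p. Since gcd(c, a) * p > 0, w * p ≤ gcd(c, a) * p.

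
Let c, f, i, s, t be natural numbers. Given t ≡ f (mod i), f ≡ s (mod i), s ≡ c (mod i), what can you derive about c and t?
c ≡ t (mod i)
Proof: t ≡ f (mod i) and f ≡ s (mod i), thus t ≡ s (mod i). s ≡ c (mod i), so t ≡ c (mod i). Then c ≡ t (mod i).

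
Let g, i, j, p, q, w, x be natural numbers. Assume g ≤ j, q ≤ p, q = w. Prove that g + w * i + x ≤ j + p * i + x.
From q = w and q ≤ p, w ≤ p. By multiplying by a non-negative, w * i ≤ p * i. Since g ≤ j, g + w * i ≤ j + p * i. Then g + w * i + x ≤ j + p * i + x.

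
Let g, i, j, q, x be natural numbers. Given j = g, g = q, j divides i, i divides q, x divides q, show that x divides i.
j = g and g = q, hence j = q. j divides i, so q divides i. Because i divides q, q = i. x divides q, so x divides i.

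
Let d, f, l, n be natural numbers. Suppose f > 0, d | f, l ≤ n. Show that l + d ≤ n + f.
Since d | f and f > 0, d ≤ f. l ≤ n, so l + d ≤ n + f.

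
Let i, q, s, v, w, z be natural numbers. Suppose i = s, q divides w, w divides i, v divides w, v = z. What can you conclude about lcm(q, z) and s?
lcm(q, z) divides s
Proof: v = z and v divides w, therefore z divides w. q divides w, so lcm(q, z) divides w. Since i = s and w divides i, w divides s. Since lcm(q, z) divides w, lcm(q, z) divides s.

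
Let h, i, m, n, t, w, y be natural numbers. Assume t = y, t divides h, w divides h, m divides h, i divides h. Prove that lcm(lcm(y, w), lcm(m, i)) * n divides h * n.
t = y and t divides h, hence y divides h. w divides h, so lcm(y, w) divides h. m divides h and i divides h, therefore lcm(m, i) divides h. lcm(y, w) divides h, so lcm(lcm(y, w), lcm(m, i)) divides h. Then lcm(lcm(y, w), lcm(m, i)) * n divides h * n.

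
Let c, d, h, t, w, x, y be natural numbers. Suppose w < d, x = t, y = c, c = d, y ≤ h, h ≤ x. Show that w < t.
Since y = c and c = d, y = d. y ≤ h and h ≤ x, therefore y ≤ x. Since y = d, d ≤ x. Since x = t, d ≤ t. w < d, so w < t.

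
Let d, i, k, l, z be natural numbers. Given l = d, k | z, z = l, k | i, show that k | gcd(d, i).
z = l and l = d, so z = d. Since k | z, k | d. Since k | i, k | gcd(d, i).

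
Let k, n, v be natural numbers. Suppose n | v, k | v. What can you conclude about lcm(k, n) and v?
lcm(k, n) | v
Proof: k | v and n | v. Because lcm divides any common multiple, lcm(k, n) | v.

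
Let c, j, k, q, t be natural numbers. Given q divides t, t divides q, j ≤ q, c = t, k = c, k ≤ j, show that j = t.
q divides t and t divides q, therefore q = t. j ≤ q, so j ≤ t. Since k = c and k ≤ j, c ≤ j. Since c = t, t ≤ j. j ≤ t, so j = t.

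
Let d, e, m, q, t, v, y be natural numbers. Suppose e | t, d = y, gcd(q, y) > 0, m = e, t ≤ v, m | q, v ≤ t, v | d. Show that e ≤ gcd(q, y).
m = e and m | q, thus e | q. Because t ≤ v and v ≤ t, t = v. Since e | t, e | v. Since v | d, e | d. d = y, so e | y. e | q, so e | gcd(q, y). Since gcd(q, y) > 0, e ≤ gcd(q, y).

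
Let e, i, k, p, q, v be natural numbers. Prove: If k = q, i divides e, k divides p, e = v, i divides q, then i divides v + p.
Since e = v and i divides e, i divides v. k = q and k divides p, hence q divides p. i divides q, so i divides p. i divides v, so i divides v + p.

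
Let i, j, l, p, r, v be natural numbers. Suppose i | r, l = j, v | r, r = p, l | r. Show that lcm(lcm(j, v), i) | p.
l = j and l | r, so j | r. v | r, so lcm(j, v) | r. From i | r, lcm(lcm(j, v), i) | r. r = p, so lcm(lcm(j, v), i) | p.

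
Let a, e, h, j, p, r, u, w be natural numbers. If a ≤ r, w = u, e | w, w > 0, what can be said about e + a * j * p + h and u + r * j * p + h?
e + a * j * p + h ≤ u + r * j * p + h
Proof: e | w and w > 0, thus e ≤ w. Since w = u, e ≤ u. a ≤ r, thus a * j ≤ r * j. Then a * j * p ≤ r * j * p. Then a * j * p + h ≤ r * j * p + h. e ≤ u, so e + a * j * p + h ≤ u + r * j * p + h.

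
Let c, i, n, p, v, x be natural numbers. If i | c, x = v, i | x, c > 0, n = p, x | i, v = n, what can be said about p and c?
p ≤ c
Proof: v = n and n = p, therefore v = p. i | x and x | i, hence i = x. Since x = v, i = v. i | c, so v | c. c > 0, so v ≤ c. Since v = p, p ≤ c.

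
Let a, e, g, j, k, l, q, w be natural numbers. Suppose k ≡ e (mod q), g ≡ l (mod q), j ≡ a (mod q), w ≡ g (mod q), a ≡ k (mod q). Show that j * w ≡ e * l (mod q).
From j ≡ a (mod q) and a ≡ k (mod q), j ≡ k (mod q). Since k ≡ e (mod q), j ≡ e (mod q). w ≡ g (mod q) and g ≡ l (mod q), hence w ≡ l (mod q). Since j ≡ e (mod q), j * w ≡ e * l (mod q).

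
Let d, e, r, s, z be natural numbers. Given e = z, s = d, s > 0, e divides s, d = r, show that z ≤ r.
s = d and d = r, hence s = r. From e divides s and s > 0, e ≤ s. Since s = r, e ≤ r. Since e = z, z ≤ r.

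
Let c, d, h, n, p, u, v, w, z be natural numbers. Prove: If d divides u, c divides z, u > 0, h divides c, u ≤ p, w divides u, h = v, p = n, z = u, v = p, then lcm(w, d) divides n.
Since h = v and h divides c, v divides c. z = u and c divides z, hence c divides u. v divides c, so v divides u. v = p, so p divides u. Since u > 0, p ≤ u. u ≤ p, so u = p. p = n, so u = n. Since w divides u and d divides u, lcm(w, d) divides u. Since u = n, lcm(w, d) divides n.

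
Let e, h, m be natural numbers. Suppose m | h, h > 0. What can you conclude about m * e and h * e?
m * e ≤ h * e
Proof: m | h and h > 0, therefore m ≤ h. Then m * e ≤ h * e.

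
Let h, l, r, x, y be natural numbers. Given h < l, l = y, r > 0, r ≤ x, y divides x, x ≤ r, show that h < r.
Because l = y and h < l, h < y. x ≤ r and r ≤ x, hence x = r. y divides x, so y divides r. Because r > 0, y ≤ r. h < y, so h < r.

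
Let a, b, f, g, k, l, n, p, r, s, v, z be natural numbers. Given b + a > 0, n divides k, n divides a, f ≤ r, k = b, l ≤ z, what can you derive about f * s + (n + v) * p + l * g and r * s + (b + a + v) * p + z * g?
f * s + (n + v) * p + l * g ≤ r * s + (b + a + v) * p + z * g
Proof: f ≤ r. By multiplying by a non-negative, f * s ≤ r * s. k = b and n divides k, hence n divides b. n divides a, so n divides b + a. b + a > 0, so n ≤ b + a. Then n + v ≤ b + a + v. By multiplying by a non-negative, (n + v) * p ≤ (b + a + v) * p. l ≤ z. By multiplying by a non-negative, l * g ≤ z * g. Since (n + v) * p ≤ (b + a + v) * p, (n + v) * p + l * g ≤ (b + a + v) * p + z * g. Because f * s ≤ r * s, f * s + (n + v) * p + l * g ≤ r * s + (b + a + v) * p + z * g.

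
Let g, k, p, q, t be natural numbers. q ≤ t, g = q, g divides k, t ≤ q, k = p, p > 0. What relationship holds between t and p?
t ≤ p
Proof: q ≤ t and t ≤ q, so q = t. Because g = q, g = t. k = p and g divides k, thus g divides p. Because p > 0, g ≤ p. Since g = t, t ≤ p.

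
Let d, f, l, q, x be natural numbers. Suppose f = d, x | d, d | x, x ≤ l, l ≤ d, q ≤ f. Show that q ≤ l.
Since x | d and d | x, x = d. x ≤ l, so d ≤ l. Because l ≤ d, d = l. f = d, so f = l. q ≤ f, so q ≤ l.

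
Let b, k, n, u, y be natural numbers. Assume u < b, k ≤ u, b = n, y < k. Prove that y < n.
Because y < k and k ≤ u, y < u. b = n and u < b, hence u < n. y < u, so y < n.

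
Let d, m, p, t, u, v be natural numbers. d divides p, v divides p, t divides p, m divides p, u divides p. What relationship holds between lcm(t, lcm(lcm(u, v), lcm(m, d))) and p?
lcm(t, lcm(lcm(u, v), lcm(m, d))) divides p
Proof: u divides p and v divides p, thus lcm(u, v) divides p. Since m divides p and d divides p, lcm(m, d) divides p. From lcm(u, v) divides p, lcm(lcm(u, v), lcm(m, d)) divides p. Because t divides p, lcm(t, lcm(lcm(u, v), lcm(m, d))) divides p.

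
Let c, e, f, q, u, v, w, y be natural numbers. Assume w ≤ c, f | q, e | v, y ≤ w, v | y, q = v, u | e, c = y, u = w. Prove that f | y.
Since c = y and w ≤ c, w ≤ y. Since y ≤ w, w = y. Since u = w, u = y. u | e and e | v, hence u | v. u = y, so y | v. Since v | y, v = y. q = v and f | q, hence f | v. v = y, so f | y.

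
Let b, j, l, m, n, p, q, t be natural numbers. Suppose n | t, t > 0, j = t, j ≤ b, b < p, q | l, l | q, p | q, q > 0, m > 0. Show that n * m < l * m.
n | t and t > 0, hence n ≤ t. j = t and j ≤ b, thus t ≤ b. Since b < p, t < p. Since q | l and l | q, q = l. p | q and q > 0, hence p ≤ q. q = l, so p ≤ l. From t < p, t < l. Since n ≤ t, n < l. Since m > 0, n * m < l * m.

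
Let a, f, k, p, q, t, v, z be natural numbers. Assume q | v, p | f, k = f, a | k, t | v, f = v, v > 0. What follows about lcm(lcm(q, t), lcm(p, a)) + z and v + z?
lcm(lcm(q, t), lcm(p, a)) + z ≤ v + z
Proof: q | v and t | v, thus lcm(q, t) | v. k = f and a | k, therefore a | f. Because p | f, lcm(p, a) | f. f = v, so lcm(p, a) | v. lcm(q, t) | v, so lcm(lcm(q, t), lcm(p, a)) | v. Since v > 0, lcm(lcm(q, t), lcm(p, a)) ≤ v. Then lcm(lcm(q, t), lcm(p, a)) + z ≤ v + z.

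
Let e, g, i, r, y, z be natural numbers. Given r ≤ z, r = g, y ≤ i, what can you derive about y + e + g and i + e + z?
y + e + g ≤ i + e + z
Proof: y ≤ i, thus y + e ≤ i + e. Since r = g and r ≤ z, g ≤ z. y + e ≤ i + e, so y + e + g ≤ i + e + z.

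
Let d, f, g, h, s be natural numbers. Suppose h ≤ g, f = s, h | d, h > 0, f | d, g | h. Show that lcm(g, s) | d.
Since g | h and h > 0, g ≤ h. h ≤ g, so h = g. Since h | d, g | d. Because f = s and f | d, s | d. Since g | d, lcm(g, s) | d.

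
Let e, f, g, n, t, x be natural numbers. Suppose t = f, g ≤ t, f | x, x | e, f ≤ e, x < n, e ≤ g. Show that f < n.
e ≤ g and g ≤ t, therefore e ≤ t. t = f, so e ≤ f. Since f ≤ e, e = f. From x | e, x | f. f | x, so x = f. From x < n, f < n.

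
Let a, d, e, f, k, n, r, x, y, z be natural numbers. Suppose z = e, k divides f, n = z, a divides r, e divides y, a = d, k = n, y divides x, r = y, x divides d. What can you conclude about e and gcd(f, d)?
e divides gcd(f, d)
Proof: k = n and n = z, therefore k = z. Since k divides f, z divides f. z = e, so e divides f. y divides x and x divides d, hence y divides d. a = d and a divides r, hence d divides r. From r = y, d divides y. Since y divides d, y = d. e divides y, so e divides d. Since e divides f, e divides gcd(f, d).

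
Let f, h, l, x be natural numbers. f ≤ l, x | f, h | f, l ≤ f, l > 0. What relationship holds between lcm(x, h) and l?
lcm(x, h) ≤ l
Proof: f ≤ l and l ≤ f, so f = l. x | f and h | f, hence lcm(x, h) | f. Since f = l, lcm(x, h) | l. l > 0, so lcm(x, h) ≤ l.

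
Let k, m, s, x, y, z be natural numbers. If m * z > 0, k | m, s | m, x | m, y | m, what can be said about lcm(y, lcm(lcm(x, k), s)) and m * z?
lcm(y, lcm(lcm(x, k), s)) ≤ m * z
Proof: x | m and k | m, thus lcm(x, k) | m. s | m, so lcm(lcm(x, k), s) | m. Since y | m, lcm(y, lcm(lcm(x, k), s)) | m. Then lcm(y, lcm(lcm(x, k), s)) | m * z. Because m * z > 0, lcm(y, lcm(lcm(x, k), s)) ≤ m * z.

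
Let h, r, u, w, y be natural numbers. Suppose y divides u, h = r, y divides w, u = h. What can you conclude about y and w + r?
y divides w + r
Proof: u = h and h = r, hence u = r. Since y divides u, y divides r. Since y divides w, y divides w + r.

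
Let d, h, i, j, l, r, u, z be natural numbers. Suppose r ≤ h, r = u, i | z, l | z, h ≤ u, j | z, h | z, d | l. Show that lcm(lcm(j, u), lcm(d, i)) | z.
r = u and r ≤ h, so u ≤ h. Since h ≤ u, h = u. h | z, so u | z. Since j | z, lcm(j, u) | z. Since d | l and l | z, d | z. Since i | z, lcm(d, i) | z. Since lcm(j, u) | z, lcm(lcm(j, u), lcm(d, i)) | z.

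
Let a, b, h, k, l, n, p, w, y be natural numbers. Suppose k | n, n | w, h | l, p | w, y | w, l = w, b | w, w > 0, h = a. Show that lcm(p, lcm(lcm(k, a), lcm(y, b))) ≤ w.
Since k | n and n | w, k | w. l = w and h | l, so h | w. Since h = a, a | w. From k | w, lcm(k, a) | w. Because y | w and b | w, lcm(y, b) | w. Since lcm(k, a) | w, lcm(lcm(k, a), lcm(y, b)) | w. p | w, so lcm(p, lcm(lcm(k, a), lcm(y, b))) | w. Since w > 0, lcm(p, lcm(lcm(k, a), lcm(y, b))) ≤ w.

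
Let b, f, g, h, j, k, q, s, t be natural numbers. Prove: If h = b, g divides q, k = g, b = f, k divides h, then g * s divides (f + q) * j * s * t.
Since h = b and b = f, h = f. Since k divides h, k divides f. Since k = g, g divides f. Since g divides q, g divides f + q. Then g divides (f + q) * j. Then g * s divides (f + q) * j * s. Then g * s divides (f + q) * j * s * t.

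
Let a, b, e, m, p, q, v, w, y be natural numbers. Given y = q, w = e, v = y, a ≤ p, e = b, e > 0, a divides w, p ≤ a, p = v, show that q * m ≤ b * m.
From p = v and v = y, p = y. From y = q, p = q. Because a ≤ p and p ≤ a, a = p. Since a divides w, p divides w. Since w = e, p divides e. Since e > 0, p ≤ e. Since e = b, p ≤ b. p = q, so q ≤ b. By multiplying by a non-negative, q * m ≤ b * m.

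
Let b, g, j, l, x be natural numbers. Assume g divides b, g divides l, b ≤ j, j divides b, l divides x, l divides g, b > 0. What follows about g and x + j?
g divides x + j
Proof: l divides g and g divides l, so l = g. Since l divides x, g divides x. j divides b and b > 0, thus j ≤ b. b ≤ j, so b = j. Since g divides b, g divides j. Since g divides x, g divides x + j.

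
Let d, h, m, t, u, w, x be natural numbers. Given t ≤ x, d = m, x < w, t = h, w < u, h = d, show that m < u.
t = h and h = d, hence t = d. d = m, so t = m. t ≤ x, so m ≤ x. x < w and w < u, so x < u. From m ≤ x, m < u.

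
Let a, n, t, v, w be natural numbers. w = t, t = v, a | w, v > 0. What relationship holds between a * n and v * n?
a * n ≤ v * n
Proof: w = t and t = v, hence w = v. a | w, so a | v. From v > 0, a ≤ v. Then a * n ≤ v * n.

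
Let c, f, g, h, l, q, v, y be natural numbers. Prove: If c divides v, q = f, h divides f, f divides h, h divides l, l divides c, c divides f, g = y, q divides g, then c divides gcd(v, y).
h divides f and f divides h, therefore h = f. h divides l and l divides c, hence h divides c. h = f, so f divides c. Since c divides f, f = c. Because q = f, q = c. g = y and q divides g, therefore q divides y. From q = c, c divides y. c divides v, so c divides gcd(v, y).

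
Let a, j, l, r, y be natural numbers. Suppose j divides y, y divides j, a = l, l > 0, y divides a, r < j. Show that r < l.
From y divides j and j divides y, y = j. y divides a, so j divides a. Since a = l, j divides l. l > 0, so j ≤ l. From r < j, r < l.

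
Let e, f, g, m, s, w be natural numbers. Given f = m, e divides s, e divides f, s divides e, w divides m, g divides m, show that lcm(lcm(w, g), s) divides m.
From w divides m and g divides m, lcm(w, g) divides m. From e divides s and s divides e, e = s. e divides f, so s divides f. Since f = m, s divides m. Since lcm(w, g) divides m, lcm(lcm(w, g), s) divides m.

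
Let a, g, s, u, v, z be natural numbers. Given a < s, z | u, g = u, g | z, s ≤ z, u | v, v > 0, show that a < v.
g = u and g | z, hence u | z. z | u, so z = u. s ≤ z, so s ≤ u. Since a < s, a < u. u | v and v > 0, so u ≤ v. a < u, so a < v.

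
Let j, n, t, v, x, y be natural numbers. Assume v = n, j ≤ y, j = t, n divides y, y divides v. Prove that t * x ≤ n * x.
v = n and y divides v, hence y divides n. n divides y, so y = n. Since j = t and j ≤ y, t ≤ y. Since y = n, t ≤ n. By multiplying by a non-negative, t * x ≤ n * x.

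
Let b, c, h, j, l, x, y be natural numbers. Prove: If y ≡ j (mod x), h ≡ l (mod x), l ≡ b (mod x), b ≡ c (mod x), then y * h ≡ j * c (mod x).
Since h ≡ l (mod x) and l ≡ b (mod x), h ≡ b (mod x). Since b ≡ c (mod x), h ≡ c (mod x). y ≡ j (mod x), so y * h ≡ j * c (mod x).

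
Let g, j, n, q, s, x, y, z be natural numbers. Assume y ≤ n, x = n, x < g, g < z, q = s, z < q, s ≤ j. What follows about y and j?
y < j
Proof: x = n and x < g, hence n < g. Because q = s and z < q, z < s. Because g < z, g < s. Since s ≤ j, g < j. Since n < g, n < j. Since y ≤ n, y < j.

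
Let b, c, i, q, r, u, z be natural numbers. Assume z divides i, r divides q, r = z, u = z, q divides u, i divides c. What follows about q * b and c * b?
q * b divides c * b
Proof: Since r = z and r divides q, z divides q. u = z and q divides u, thus q divides z. z divides q, so z = q. From z divides i and i divides c, z divides c. Since z = q, q divides c. Then q * b divides c * b.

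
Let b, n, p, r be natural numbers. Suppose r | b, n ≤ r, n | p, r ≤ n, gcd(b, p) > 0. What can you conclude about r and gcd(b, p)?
r ≤ gcd(b, p)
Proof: n ≤ r and r ≤ n, therefore n = r. n | p, so r | p. Since r | b, r | gcd(b, p). Since gcd(b, p) > 0, r ≤ gcd(b, p).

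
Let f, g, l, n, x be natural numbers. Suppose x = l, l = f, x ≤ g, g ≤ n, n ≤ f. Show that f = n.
Since x = l and l = f, x = f. From x ≤ g and g ≤ n, x ≤ n. Since x = f, f ≤ n. n ≤ f, so f = n.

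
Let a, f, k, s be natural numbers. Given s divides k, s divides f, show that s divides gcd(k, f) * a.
s divides k and s divides f, so s divides gcd(k, f). Then s divides gcd(k, f) * a.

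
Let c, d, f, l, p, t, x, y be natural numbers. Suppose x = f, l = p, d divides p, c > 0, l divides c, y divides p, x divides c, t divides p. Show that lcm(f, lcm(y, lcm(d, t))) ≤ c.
x = f and x divides c, hence f divides c. d divides p and t divides p, hence lcm(d, t) divides p. y divides p, so lcm(y, lcm(d, t)) divides p. l = p and l divides c, so p divides c. lcm(y, lcm(d, t)) divides p, so lcm(y, lcm(d, t)) divides c. Since f divides c, lcm(f, lcm(y, lcm(d, t))) divides c. Since c > 0, lcm(f, lcm(y, lcm(d, t))) ≤ c.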